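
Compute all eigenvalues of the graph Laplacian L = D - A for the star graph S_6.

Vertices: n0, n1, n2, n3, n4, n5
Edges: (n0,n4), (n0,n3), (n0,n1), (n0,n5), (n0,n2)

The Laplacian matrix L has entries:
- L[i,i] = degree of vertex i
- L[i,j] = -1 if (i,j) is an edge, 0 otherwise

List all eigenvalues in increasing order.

The star S_6 is the complete bipartite graph K_{1,5} (one hub of degree 5, 5 leaves of degree 1). The Laplacian spectrum of K_{p,q} is 0, p (multiplicity q−1), q (multiplicity p−1), p+q. With p = 1, q = 5: 0 once, 1 with multiplicity 4, and 6 once. (Check: trace L = sum of degrees = 10 = 4·1 + 6.)
Laplacian eigenvalues (increasing order): [0.0, 1.0, 1.0, 1.0, 1.0, 6.0]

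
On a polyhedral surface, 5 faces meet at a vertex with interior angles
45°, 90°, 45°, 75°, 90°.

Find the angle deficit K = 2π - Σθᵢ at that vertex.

Sum of angles = 345°. K = 360° - 345° = 15° = π/12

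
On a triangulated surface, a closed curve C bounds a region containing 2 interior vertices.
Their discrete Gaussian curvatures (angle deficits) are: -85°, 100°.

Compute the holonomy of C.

Holonomy = total enclosed curvature = (-85°) + 100° = 15°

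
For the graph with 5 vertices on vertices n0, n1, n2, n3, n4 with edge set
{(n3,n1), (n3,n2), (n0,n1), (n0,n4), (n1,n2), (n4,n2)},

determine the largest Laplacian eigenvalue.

Degrees: deg(n0) = 2, deg(n1) = 3, deg(n2) = 3, deg(n3) = 2, deg(n4) = 2.
L = D − A with rows/columns ordered (n0, n1, n2, n3, n4):
  [ 2, -1,  0,  0, -1]
  [-1,  3, -1, -1,  0]
  [ 0, -1,  3, -1, -1]
  [ 0, -1, -1,  2,  0]
  [-1,  0, -1,  0,  2]
Characteristic polynomial: det(λI − L) = λ(λ² − 5λ + 5)(λ² − 7λ + 11).
Roots: λ = 0; (λ² − 5λ + 5) = 0 ⇒ λ = (5 ± √5)/2 ≈ 1.382, 3.618; (λ² − 7λ + 11) = 0 ⇒ λ = (7 ± √5)/2 ≈ 2.382, 4.618.
(Check: the roots sum (with multiplicity) to 12, matching trace L = Σdeg = 2·6 = 12.)
Laplacian eigenvalues: [0.0, 1.382, 2.382, 3.618, 4.618]. Largest eigenvalue (spectral radius) = 4.618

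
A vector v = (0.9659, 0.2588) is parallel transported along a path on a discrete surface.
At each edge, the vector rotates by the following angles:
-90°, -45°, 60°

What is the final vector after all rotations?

Total rotation: (-90°) + (-45°) + 60° = -75°. Final vector: (0.5000, -0.8660)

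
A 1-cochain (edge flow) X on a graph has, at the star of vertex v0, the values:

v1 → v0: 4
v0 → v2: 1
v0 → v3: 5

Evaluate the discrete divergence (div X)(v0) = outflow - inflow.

Divergence = sum of outgoing flows = (-4) + 1 + 5 = 2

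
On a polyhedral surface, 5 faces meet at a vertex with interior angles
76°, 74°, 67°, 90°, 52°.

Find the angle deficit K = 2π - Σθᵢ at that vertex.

Sum of angles = 359°. K = 360° - 359° = 1° = π/180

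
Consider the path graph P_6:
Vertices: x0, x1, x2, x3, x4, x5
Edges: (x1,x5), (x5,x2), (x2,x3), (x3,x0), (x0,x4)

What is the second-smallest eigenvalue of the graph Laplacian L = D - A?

The path graph P_n has Laplacian eigenvalues λ_k = 2 − 2cos(kπ/n), k = 0, 1, …, n−1. Here n = 6:
k=0: 2 − 2cos(0) = 0.0; k=1: 2 − 2cos(π/6) = 0.2679; k=2: 2 − 2cos(π/3) = 1.0; k=3: 2 − 2cos(π/2) = 2.0; k=4: 2 − 2cos(2π/3) = 3.0; k=5: 2 − 2cos(5π/6) = 3.7321.
Laplacian eigenvalues: [0.0, 0.2679, 1.0, 2.0, 3.0, 3.7321]. Algebraic connectivity (smallest non-zero eigenvalue) = 0.2679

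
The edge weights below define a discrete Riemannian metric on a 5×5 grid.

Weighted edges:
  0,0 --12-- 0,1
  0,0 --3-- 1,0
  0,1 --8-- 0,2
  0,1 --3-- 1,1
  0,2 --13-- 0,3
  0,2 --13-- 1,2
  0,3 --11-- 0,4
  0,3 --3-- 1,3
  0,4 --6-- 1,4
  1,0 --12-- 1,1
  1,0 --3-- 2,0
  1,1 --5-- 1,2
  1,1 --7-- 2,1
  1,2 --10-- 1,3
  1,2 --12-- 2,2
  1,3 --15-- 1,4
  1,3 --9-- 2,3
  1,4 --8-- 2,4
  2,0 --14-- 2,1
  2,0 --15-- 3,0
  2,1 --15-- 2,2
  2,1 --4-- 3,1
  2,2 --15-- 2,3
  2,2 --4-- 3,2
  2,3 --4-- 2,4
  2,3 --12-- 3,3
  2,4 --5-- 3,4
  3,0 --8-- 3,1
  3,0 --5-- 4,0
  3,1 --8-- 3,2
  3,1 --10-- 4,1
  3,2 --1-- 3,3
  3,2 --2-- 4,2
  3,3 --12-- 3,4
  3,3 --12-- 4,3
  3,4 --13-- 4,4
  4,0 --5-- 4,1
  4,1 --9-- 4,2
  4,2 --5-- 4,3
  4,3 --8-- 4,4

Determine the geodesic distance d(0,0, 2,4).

Shortest path: 0,0 → 1,0 → 1,1 → 1,2 → 1,3 → 2,3 → 2,4, total weight = 43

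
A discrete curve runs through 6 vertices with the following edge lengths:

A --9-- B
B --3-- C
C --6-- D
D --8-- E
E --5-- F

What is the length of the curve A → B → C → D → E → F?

Arc length = 9 + 3 + 6 + 8 + 5 = 31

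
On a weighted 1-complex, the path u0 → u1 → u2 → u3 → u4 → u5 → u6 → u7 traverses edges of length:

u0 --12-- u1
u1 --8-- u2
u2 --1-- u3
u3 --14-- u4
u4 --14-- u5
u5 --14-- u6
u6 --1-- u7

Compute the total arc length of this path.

Arc length = 12 + 8 + 1 + 14 + 14 + 14 + 1 = 64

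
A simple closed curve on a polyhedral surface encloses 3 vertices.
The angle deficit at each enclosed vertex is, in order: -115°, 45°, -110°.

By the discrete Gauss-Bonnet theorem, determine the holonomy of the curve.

Holonomy = total enclosed curvature = (-115°) + 45° + (-110°) = -180°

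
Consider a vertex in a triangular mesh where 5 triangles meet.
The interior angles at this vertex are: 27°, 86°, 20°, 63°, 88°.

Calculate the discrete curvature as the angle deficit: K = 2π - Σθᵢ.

Sum of angles = 284°. K = 360° - 284° = 76° = 19π/45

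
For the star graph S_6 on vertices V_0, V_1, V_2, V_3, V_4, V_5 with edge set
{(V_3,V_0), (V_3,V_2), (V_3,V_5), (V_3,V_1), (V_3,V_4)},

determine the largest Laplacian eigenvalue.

The star S_6 is the complete bipartite graph K_{1,5} (one hub of degree 5, 5 leaves of degree 1). The Laplacian spectrum of K_{p,q} is 0, p (multiplicity q−1), q (multiplicity p−1), p+q. With p = 1, q = 5: 0 once, 1 with multiplicity 4, and 6 once. (Check: trace L = sum of degrees = 10 = 4·1 + 6.)
Laplacian eigenvalues: [0.0, 1.0, 1.0, 1.0, 1.0, 6.0]. Largest eigenvalue (spectral radius) = 6.0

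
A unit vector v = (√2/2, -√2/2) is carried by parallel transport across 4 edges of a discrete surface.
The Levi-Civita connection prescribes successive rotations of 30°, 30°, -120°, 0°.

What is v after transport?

Total rotation: 30° + 30° + (-120°) + 0° = -60°. Final vector: (-0.2588, -0.9659)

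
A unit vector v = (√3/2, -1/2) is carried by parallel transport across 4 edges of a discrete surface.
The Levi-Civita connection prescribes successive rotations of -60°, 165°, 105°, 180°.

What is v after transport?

Total rotation: (-60°) + 165° + 105° + 180° = 390° ≡ 30° (mod 360°). Final vector: (1, 0)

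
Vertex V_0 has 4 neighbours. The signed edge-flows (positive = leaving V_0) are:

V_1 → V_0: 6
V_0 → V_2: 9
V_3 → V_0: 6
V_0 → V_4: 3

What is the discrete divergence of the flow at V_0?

Divergence = sum of outgoing flows = (-6) + 9 + (-6) + 3 = 0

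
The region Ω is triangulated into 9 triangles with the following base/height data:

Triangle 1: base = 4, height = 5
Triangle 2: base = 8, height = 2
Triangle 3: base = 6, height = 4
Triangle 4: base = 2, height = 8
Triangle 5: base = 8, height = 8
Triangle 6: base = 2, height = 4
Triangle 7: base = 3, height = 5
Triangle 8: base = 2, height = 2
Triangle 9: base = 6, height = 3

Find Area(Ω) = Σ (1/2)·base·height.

(1/2)×4×5 + (1/2)×8×2 + (1/2)×6×4 + (1/2)×2×8 + (1/2)×8×8 + (1/2)×2×4 + (1/2)×3×5 + (1/2)×2×2 + (1/2)×6×3 = 92.5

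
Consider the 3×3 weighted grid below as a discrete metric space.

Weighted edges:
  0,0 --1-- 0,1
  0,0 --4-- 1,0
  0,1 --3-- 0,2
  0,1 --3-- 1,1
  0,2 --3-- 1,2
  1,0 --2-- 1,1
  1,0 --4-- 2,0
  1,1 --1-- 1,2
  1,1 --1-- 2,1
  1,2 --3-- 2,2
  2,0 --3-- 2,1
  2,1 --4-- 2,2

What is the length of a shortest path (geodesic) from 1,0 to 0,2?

Shortest path: 1,0 → 1,1 → 1,2 → 0,2, total weight = 6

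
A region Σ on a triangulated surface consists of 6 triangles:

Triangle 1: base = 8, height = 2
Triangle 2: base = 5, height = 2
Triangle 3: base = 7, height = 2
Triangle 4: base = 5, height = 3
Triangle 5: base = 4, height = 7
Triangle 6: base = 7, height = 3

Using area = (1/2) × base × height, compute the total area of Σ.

(1/2)×8×2 + (1/2)×5×2 + (1/2)×7×2 + (1/2)×5×3 + (1/2)×4×7 + (1/2)×7×3 = 52.0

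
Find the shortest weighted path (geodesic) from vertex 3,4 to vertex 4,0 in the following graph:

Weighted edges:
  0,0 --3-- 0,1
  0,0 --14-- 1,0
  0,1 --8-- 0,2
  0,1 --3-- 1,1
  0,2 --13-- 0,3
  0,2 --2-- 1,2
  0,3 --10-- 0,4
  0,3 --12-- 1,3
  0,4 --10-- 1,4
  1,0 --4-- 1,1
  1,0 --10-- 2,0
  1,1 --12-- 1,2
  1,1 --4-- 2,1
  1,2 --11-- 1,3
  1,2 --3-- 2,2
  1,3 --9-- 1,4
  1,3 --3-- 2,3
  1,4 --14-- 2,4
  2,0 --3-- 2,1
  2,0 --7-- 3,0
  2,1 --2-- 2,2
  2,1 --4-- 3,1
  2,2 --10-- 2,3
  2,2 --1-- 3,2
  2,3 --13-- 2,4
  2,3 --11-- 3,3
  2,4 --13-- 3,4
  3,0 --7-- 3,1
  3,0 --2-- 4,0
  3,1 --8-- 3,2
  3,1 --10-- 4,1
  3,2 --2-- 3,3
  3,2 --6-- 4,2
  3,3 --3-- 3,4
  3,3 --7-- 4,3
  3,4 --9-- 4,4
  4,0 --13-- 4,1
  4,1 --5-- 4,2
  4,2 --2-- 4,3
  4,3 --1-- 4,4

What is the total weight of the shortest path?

Shortest path: 3,4 → 3,3 → 3,2 → 2,2 → 2,1 → 2,0 → 3,0 → 4,0, total weight = 20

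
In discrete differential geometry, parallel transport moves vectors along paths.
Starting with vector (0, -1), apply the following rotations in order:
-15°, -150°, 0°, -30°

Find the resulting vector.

Total rotation: (-15°) + (-150°) + 0° + (-30°) = -195° ≡ 165° (mod 360°). Final vector: (0.2588, 0.9659)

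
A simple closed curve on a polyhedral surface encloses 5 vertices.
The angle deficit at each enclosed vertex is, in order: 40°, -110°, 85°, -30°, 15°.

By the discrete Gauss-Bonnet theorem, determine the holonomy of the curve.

Holonomy = total enclosed curvature = 40° + (-110°) + 85° + (-30°) + 15° = 0°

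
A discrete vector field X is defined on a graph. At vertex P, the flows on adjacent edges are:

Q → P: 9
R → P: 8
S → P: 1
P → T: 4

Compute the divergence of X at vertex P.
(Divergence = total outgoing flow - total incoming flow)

Divergence = sum of outgoing flows = (-9) + (-8) + (-1) + 4 = -14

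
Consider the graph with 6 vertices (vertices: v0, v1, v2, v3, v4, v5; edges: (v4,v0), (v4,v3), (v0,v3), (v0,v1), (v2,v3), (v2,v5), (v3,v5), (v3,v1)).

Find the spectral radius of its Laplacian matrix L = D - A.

Degrees: deg(v0) = 3, deg(v1) = 2, deg(v2) = 2, deg(v3) = 5, deg(v4) = 2, deg(v5) = 2.
L = D − A with rows/columns ordered (v0, v1, v2, v3, v4, v5):
  [ 3, -1,  0, -1, -1,  0]
  [-1,  2,  0, -1,  0,  0]
  [ 0,  0,  2, -1,  0, -1]
  [-1, -1, -1,  5, -1, -1]
  [-1,  0,  0, -1,  2,  0]
  [ 0,  0, -1, -1,  0,  2]
Characteristic polynomial: det(λI − L) = λ(λ − 1)(λ − 2)(λ − 3)(λ − 4)(λ − 6).
Roots: λ = 0; (λ − 1) = 0 ⇒ λ = 1; (λ − 2) = 0 ⇒ λ = 2; (λ − 3) = 0 ⇒ λ = 3; (λ − 4) = 0 ⇒ λ = 4; (λ − 6) = 0 ⇒ λ = 6.
(Check: the roots sum (with multiplicity) to 16, matching trace L = Σdeg = 2·8 = 16.)
Laplacian eigenvalues: [0.0, 1.0, 2.0, 3.0, 4.0, 6.0]. Largest eigenvalue (spectral radius) = 6.0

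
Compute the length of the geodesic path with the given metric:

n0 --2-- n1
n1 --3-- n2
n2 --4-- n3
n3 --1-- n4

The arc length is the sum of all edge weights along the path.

Arc length = 2 + 3 + 4 + 1 = 10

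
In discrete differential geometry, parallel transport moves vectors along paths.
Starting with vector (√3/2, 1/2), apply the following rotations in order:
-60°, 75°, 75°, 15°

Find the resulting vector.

Total rotation: (-60°) + 75° + 75° + 15° = 105°. Final vector: (-0.7071, 0.7071)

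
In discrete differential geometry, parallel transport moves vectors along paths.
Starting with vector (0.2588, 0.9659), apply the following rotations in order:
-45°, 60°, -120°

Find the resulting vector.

Total rotation: (-45°) + 60° + (-120°) = -105°. Final vector: (0.8660, -0.5000)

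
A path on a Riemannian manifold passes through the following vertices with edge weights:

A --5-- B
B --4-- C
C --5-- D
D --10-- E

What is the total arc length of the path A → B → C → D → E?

Arc length = 5 + 4 + 5 + 10 = 24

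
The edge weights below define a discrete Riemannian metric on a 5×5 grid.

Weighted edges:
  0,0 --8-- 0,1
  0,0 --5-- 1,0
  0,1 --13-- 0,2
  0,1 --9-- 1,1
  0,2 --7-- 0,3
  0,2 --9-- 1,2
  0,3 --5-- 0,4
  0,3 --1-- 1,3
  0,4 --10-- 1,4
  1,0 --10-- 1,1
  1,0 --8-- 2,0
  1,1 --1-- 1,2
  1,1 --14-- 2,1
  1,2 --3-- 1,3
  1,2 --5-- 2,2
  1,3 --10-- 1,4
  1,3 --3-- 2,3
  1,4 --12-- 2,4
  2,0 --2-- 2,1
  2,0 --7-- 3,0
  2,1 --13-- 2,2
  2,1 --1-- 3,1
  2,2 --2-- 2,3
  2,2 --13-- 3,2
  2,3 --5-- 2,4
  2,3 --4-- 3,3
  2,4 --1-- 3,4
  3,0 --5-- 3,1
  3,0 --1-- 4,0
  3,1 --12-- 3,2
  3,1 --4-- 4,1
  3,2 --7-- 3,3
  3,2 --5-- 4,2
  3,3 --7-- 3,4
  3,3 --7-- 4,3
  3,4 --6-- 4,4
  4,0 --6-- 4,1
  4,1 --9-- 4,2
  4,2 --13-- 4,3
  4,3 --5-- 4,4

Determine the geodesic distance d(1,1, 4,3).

Shortest path: 1,1 → 1,2 → 1,3 → 2,3 → 3,3 → 4,3, total weight = 18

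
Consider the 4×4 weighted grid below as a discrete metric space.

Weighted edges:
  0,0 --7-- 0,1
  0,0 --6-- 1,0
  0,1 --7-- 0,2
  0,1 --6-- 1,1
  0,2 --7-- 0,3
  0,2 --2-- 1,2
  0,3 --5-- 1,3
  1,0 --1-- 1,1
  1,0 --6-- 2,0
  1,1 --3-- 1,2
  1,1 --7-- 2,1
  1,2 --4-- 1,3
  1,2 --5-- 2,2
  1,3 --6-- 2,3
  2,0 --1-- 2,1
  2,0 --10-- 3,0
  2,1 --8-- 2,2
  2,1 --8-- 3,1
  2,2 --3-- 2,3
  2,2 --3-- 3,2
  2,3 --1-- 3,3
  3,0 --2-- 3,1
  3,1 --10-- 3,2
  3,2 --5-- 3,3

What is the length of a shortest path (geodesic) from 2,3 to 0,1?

Shortest path: 2,3 → 2,2 → 1,2 → 0,2 → 0,1, total weight = 17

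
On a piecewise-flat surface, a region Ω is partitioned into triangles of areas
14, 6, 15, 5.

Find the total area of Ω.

14 + 6 + 15 + 5 = 40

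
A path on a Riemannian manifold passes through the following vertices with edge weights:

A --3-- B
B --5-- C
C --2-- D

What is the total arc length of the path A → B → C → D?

Arc length = 3 + 5 + 2 = 10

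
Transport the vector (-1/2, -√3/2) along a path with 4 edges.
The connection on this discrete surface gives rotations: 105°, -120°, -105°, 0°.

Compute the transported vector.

Total rotation: 105° + (-120°) + (-105°) + 0° = -120°. Final vector: (-0.5000, 0.8660)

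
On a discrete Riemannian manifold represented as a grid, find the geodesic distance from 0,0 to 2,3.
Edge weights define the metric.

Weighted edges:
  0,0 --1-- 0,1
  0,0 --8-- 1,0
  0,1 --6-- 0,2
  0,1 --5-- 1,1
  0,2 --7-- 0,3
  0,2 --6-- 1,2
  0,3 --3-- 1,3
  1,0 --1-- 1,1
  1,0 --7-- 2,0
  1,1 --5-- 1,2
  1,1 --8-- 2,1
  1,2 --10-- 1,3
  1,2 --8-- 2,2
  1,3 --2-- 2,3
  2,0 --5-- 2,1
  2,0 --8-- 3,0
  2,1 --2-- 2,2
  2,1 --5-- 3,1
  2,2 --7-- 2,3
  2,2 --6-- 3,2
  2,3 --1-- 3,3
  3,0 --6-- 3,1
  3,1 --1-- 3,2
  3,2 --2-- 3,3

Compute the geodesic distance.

Shortest path: 0,0 → 0,1 → 0,2 → 0,3 → 1,3 → 2,3, total weight = 19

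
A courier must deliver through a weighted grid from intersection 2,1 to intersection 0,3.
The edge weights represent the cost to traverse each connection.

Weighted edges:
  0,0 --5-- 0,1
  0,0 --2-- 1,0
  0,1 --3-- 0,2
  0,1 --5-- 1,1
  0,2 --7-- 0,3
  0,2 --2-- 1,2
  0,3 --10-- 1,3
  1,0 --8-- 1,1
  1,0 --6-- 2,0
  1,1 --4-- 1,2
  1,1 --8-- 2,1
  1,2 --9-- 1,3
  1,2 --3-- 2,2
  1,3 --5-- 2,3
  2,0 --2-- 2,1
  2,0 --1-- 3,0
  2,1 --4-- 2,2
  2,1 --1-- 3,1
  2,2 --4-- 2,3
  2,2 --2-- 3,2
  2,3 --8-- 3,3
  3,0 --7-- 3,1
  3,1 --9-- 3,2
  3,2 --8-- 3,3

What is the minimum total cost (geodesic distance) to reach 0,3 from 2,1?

Shortest path: 2,1 → 2,2 → 1,2 → 0,2 → 0,3, total weight = 16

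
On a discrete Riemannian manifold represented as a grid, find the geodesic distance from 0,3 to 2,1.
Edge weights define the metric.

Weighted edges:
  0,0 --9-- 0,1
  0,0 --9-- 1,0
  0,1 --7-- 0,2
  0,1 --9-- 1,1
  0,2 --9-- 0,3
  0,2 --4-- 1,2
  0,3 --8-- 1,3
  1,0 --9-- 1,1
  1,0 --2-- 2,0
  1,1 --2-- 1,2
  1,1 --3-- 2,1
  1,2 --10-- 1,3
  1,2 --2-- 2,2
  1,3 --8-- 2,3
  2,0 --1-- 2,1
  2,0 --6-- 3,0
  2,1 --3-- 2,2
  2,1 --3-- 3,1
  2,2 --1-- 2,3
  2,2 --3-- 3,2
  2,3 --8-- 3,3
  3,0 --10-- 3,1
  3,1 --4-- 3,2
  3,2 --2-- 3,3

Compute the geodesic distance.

Shortest path: 0,3 → 0,2 → 1,2 → 1,1 → 2,1, total weight = 18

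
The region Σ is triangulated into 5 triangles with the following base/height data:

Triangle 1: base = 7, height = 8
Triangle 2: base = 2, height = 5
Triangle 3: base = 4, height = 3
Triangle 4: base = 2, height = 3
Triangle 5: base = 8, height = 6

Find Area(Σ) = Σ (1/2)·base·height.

(1/2)×7×8 + (1/2)×2×5 + (1/2)×4×3 + (1/2)×2×3 + (1/2)×8×6 = 66.0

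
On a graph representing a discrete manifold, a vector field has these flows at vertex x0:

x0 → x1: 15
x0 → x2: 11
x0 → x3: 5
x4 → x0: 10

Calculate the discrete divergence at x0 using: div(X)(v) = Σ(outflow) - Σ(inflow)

Divergence = sum of outgoing flows = 15 + 11 + 5 + (-10) = 21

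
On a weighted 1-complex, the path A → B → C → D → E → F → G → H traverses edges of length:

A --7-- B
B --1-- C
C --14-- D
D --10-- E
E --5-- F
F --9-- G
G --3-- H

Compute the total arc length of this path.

Arc length = 7 + 1 + 14 + 10 + 5 + 9 + 3 = 49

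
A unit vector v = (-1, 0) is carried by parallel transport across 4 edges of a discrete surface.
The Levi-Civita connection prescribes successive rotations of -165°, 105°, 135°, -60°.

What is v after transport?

Total rotation: (-165°) + 105° + 135° + (-60°) = 15°. Final vector: (-0.9659, -0.2588)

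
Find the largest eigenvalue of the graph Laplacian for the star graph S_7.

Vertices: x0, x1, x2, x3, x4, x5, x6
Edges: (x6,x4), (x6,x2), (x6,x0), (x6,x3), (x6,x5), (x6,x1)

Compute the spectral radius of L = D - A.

The star S_7 is the complete bipartite graph K_{1,6} (one hub of degree 6, 6 leaves of degree 1). The Laplacian spectrum of K_{p,q} is 0, p (multiplicity q−1), q (multiplicity p−1), p+q. With p = 1, q = 6: 0 once, 1 with multiplicity 5, and 7 once. (Check: trace L = sum of degrees = 12 = 5·1 + 7.)
Laplacian eigenvalues: [0.0, 1.0, 1.0, 1.0, 1.0, 1.0, 7.0]. Largest eigenvalue (spectral radius) = 7.0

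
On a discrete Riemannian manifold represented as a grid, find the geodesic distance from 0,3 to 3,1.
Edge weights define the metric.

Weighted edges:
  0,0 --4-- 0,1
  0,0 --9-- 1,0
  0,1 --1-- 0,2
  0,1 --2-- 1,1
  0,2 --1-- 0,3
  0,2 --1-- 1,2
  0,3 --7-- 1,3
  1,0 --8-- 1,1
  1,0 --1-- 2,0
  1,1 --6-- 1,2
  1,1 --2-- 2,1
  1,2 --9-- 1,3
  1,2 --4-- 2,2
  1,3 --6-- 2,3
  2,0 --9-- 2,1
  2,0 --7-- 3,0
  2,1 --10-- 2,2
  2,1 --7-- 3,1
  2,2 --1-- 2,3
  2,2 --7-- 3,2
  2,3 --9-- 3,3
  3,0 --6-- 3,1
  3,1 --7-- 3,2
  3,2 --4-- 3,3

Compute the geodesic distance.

Shortest path: 0,3 → 0,2 → 0,1 → 1,1 → 2,1 → 3,1, total weight = 13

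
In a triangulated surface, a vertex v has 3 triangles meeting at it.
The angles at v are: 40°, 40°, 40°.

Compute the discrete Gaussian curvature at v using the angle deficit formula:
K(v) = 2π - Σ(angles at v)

Sum of angles = 120°. K = 360° - 120° = 240°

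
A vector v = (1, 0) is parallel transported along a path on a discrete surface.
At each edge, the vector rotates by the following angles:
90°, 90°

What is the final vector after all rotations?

Total rotation: 90° + 90° = 180°. Final vector: (-1, 0)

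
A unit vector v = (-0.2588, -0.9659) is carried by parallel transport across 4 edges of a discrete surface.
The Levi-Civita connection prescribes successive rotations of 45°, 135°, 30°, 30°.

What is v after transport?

Total rotation: 45° + 135° + 30° + 30° = 240° ≡ -120° (mod 360°). Final vector: (-0.7071, 0.7071)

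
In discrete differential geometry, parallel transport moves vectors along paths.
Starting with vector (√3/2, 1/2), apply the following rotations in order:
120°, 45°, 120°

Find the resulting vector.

Total rotation: 120° + 45° + 120° = 285° ≡ -75° (mod 360°). Final vector: (0.7071, -0.7071)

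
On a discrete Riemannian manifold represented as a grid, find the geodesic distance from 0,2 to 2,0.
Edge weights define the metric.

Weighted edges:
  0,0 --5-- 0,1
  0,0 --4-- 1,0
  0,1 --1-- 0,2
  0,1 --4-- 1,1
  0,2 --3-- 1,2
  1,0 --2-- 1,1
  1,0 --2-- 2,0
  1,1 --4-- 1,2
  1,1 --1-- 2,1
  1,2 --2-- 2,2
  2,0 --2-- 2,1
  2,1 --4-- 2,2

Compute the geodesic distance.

Shortest path: 0,2 → 0,1 → 1,1 → 2,1 → 2,0, total weight = 8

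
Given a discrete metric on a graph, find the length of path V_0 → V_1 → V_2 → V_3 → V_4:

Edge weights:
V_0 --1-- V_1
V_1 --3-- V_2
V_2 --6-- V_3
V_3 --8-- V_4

Arc length = 1 + 3 + 6 + 8 = 18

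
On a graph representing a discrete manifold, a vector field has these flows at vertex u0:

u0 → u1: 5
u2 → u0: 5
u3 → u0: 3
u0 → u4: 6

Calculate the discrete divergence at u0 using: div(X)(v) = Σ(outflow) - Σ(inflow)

Divergence = sum of outgoing flows = 5 + (-5) + (-3) + 6 = 3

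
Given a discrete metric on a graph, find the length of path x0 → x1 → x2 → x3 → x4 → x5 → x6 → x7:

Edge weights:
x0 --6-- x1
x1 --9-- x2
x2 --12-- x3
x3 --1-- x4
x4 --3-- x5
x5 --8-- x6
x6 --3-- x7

Arc length = 6 + 9 + 12 + 1 + 3 + 8 + 3 = 42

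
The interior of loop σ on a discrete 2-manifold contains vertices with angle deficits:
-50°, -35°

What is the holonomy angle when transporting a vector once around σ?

Holonomy = total enclosed curvature = (-50°) + (-35°) = -85°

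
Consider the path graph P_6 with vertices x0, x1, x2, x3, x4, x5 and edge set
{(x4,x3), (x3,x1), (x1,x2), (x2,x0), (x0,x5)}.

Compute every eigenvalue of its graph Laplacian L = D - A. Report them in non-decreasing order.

The path graph P_n has Laplacian eigenvalues λ_k = 2 − 2cos(kπ/n), k = 0, 1, …, n−1. Here n = 6:
k=0: 2 − 2cos(0) = 0.0; k=1: 2 − 2cos(π/6) = 0.2679; k=2: 2 − 2cos(π/3) = 1.0; k=3: 2 − 2cos(π/2) = 2.0; k=4: 2 − 2cos(2π/3) = 3.0; k=5: 2 − 2cos(5π/6) = 3.7321.
Laplacian eigenvalues (increasing order): [0.0, 0.2679, 1.0, 2.0, 3.0, 3.7321]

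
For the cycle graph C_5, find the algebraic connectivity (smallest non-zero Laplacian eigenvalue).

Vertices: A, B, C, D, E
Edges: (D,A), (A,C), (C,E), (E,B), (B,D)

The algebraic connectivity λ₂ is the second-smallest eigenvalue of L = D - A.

The cycle graph C_n has Laplacian eigenvalues λ_k = 2 − 2cos(2πk/n), k = 0, 1, …, n−1. Here n = 5:
k=0: 2 − 2cos(0) = 0.0; k=1: 2 − 2cos(2π/5) = 1.382; k=2: 2 − 2cos(4π/5) = 3.618; k=3: 2 − 2cos(6π/5) = 3.618; k=4: 2 − 2cos(8π/5) = 1.382.
Laplacian eigenvalues: [0.0, 1.382, 1.382, 3.618, 3.618]. Algebraic connectivity (smallest non-zero eigenvalue) = 1.382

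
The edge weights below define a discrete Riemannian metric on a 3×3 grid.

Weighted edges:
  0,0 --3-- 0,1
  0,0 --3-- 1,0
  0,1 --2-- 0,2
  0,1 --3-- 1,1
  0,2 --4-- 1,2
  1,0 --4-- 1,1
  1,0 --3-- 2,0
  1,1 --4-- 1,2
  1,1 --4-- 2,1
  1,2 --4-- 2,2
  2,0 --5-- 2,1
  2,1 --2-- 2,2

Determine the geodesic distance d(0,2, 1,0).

Shortest path: 0,2 → 0,1 → 0,0 → 1,0, total weight = 8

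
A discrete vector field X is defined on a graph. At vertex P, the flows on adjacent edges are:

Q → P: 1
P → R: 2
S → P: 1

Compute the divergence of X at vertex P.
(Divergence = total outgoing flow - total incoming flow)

Divergence = sum of outgoing flows = (-1) + 2 + (-1) = 0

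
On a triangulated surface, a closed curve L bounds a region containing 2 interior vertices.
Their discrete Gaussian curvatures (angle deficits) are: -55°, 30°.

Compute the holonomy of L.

Holonomy = total enclosed curvature = (-55°) + 30° = -25°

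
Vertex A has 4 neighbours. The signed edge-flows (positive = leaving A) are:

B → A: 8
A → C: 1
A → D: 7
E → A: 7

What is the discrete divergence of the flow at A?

Divergence = sum of outgoing flows = (-8) + 1 + 7 + (-7) = -7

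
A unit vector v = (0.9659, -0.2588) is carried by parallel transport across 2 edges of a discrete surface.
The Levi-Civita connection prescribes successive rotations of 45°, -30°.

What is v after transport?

Total rotation: 45° + (-30°) = 15°. Final vector: (1, 0)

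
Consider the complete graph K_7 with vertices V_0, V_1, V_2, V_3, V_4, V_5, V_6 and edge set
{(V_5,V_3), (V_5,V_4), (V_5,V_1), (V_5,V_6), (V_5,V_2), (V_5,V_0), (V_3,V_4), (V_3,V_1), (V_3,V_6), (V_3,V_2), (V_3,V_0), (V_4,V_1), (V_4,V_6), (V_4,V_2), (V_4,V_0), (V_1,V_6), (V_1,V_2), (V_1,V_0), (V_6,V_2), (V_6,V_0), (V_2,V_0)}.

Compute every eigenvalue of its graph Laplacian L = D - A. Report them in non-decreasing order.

For the complete graph K_n, L = nI − J (J = all-ones matrix). J has eigenvalues n (once, eigenvector 𝟙) and 0 (multiplicity n−1), so L has eigenvalues 0 (once) and n (multiplicity n−1). Here n = 7: eigenvalue 0 once and 7 with multiplicity 6.
Laplacian eigenvalues (increasing order): [0.0, 7.0, 7.0, 7.0, 7.0, 7.0, 7.0]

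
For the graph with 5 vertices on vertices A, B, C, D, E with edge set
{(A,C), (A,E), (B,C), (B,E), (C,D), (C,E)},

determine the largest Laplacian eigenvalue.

Degrees: deg(A) = 2, deg(B) = 2, deg(C) = 4, deg(D) = 1, deg(E) = 3.
L = D − A with rows/columns ordered (A, B, C, D, E):
  [ 2,  0, -1,  0, -1]
  [ 0,  2, -1,  0, -1]
  [-1, -1,  4, -1, -1]
  [ 0,  0, -1,  1,  0]
  [-1, -1, -1,  0,  3]
Characteristic polynomial: det(λI − L) = λ(λ − 1)(λ − 2)(λ − 4)(λ − 5).
Roots: λ = 0; (λ − 1) = 0 ⇒ λ = 1; (λ − 2) = 0 ⇒ λ = 2; (λ − 4) = 0 ⇒ λ = 4; (λ − 5) = 0 ⇒ λ = 5.
(Check: the roots sum (with multiplicity) to 12, matching trace L = Σdeg = 2·6 = 12.)
Laplacian eigenvalues: [0.0, 1.0, 2.0, 4.0, 5.0]. Largest eigenvalue (spectral radius) = 5.0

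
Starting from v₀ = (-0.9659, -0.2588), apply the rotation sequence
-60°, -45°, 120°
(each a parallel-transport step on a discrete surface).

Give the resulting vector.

Total rotation: (-60°) + (-45°) + 120° = 15°. Final vector: (-0.8660, -0.5000)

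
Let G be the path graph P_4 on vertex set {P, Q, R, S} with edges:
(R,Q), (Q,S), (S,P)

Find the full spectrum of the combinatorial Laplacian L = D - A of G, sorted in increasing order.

The path graph P_n has Laplacian eigenvalues λ_k = 2 − 2cos(kπ/n), k = 0, 1, …, n−1. Here n = 4:
k=0: 2 − 2cos(0) = 0.0; k=1: 2 − 2cos(π/4) = 0.5858; k=2: 2 − 2cos(π/2) = 2.0; k=3: 2 − 2cos(3π/4) = 3.4142.
Laplacian eigenvalues (increasing order): [0.0, 0.5858, 2.0, 3.4142]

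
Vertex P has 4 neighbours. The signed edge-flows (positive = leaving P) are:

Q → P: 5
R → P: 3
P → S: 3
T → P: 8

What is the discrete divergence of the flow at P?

Divergence = sum of outgoing flows = (-5) + (-3) + 3 + (-8) = -13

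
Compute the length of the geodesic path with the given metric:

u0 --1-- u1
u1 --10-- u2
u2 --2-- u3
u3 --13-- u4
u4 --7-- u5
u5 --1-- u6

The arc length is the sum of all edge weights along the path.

Arc length = 1 + 10 + 2 + 13 + 7 + 1 = 34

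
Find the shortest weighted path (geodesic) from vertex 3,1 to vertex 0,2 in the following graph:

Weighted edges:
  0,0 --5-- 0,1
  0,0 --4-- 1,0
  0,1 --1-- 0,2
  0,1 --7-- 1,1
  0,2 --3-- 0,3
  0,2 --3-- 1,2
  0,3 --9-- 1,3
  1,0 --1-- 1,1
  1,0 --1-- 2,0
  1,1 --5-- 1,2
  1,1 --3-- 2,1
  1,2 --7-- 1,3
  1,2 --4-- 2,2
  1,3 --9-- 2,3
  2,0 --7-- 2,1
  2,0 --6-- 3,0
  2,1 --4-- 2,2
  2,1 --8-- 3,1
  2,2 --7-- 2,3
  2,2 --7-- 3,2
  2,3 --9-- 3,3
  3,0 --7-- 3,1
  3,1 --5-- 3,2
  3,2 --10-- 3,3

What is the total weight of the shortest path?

Shortest path: 3,1 → 2,1 → 1,1 → 1,2 → 0,2, total weight = 19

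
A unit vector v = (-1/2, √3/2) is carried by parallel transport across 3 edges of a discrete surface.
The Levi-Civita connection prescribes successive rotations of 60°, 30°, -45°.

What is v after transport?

Total rotation: 60° + 30° + (-45°) = 45°. Final vector: (-0.9659, 0.2588)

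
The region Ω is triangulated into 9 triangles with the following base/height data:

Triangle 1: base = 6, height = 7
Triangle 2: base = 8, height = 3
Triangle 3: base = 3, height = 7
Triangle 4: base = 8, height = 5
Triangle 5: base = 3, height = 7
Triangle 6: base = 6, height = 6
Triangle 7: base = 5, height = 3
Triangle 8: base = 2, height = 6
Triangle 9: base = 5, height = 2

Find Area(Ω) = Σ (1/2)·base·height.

(1/2)×6×7 + (1/2)×8×3 + (1/2)×3×7 + (1/2)×8×5 + (1/2)×3×7 + (1/2)×6×6 + (1/2)×5×3 + (1/2)×2×6 + (1/2)×5×2 = 110.5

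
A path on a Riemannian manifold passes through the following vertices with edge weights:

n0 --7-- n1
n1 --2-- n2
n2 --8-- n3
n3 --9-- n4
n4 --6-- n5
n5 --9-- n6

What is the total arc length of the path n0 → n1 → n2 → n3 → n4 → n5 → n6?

Arc length = 7 + 2 + 8 + 9 + 6 + 9 = 41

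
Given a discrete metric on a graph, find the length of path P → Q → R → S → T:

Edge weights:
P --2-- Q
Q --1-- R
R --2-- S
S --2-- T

Arc length = 2 + 1 + 2 + 2 = 7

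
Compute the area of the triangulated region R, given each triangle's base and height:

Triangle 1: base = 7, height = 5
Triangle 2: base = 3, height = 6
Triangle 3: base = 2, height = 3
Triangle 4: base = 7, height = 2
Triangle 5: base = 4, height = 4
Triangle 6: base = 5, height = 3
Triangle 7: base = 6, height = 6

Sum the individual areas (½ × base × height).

(1/2)×7×5 + (1/2)×3×6 + (1/2)×2×3 + (1/2)×7×2 + (1/2)×4×4 + (1/2)×5×3 + (1/2)×6×6 = 70.0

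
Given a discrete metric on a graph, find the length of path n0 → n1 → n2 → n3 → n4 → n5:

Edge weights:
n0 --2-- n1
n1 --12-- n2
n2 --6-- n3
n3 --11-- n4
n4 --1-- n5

Arc length = 2 + 12 + 6 + 11 + 1 = 32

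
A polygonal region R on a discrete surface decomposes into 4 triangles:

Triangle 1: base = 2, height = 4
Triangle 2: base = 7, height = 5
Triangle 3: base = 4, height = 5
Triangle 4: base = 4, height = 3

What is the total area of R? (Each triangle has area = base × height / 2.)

(1/2)×2×4 + (1/2)×7×5 + (1/2)×4×5 + (1/2)×4×3 = 37.5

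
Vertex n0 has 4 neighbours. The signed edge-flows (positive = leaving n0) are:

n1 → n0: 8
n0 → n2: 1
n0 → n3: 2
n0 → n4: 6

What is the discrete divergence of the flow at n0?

Divergence = sum of outgoing flows = (-8) + 1 + 2 + 6 = 1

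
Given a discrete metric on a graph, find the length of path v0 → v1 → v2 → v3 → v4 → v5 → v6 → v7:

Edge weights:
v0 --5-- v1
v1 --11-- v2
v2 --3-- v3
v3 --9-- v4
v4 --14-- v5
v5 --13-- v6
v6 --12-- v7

Arc length = 5 + 11 + 3 + 9 + 14 + 13 + 12 = 67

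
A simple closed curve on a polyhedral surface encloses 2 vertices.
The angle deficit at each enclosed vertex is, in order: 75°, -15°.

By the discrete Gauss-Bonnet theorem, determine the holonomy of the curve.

Holonomy = total enclosed curvature = 75° + (-15°) = 60°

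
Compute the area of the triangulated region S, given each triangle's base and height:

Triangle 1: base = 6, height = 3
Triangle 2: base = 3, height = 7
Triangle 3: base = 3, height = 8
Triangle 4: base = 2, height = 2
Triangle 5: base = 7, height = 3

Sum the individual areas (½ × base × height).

(1/2)×6×3 + (1/2)×3×7 + (1/2)×3×8 + (1/2)×2×2 + (1/2)×7×3 = 44.0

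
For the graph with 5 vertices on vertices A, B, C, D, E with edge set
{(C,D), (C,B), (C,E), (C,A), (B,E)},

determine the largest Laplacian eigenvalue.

Degrees: deg(A) = 1, deg(B) = 2, deg(C) = 4, deg(D) = 1, deg(E) = 2.
L = D − A with rows/columns ordered (A, B, C, D, E):
  [ 1,  0, -1,  0,  0]
  [ 0,  2, -1,  0, -1]
  [-1, -1,  4, -1, -1]
  [ 0,  0, -1,  1,  0]
  [ 0, -1, -1,  0,  2]
Characteristic polynomial: det(λI − L) = λ(λ − 1)²(λ − 3)(λ − 5).
Roots: λ = 0; (λ − 1) = 0 ⇒ λ = 1 (multiplicity 2); (λ − 3) = 0 ⇒ λ = 3; (λ − 5) = 0 ⇒ λ = 5.
(Check: the roots sum (with multiplicity) to 10, matching trace L = Σdeg = 2·5 = 10.)
Laplacian eigenvalues: [0.0, 1.0, 1.0, 3.0, 5.0]. Largest eigenvalue (spectral radius) = 5.0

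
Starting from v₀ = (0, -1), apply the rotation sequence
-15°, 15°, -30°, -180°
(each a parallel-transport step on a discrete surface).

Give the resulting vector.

Total rotation: (-15°) + 15° + (-30°) + (-180°) = -210° ≡ 150° (mod 360°). Final vector: (0.5000, 0.8660)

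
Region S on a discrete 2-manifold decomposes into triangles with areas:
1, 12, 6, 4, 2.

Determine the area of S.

1 + 12 + 6 + 4 + 2 = 25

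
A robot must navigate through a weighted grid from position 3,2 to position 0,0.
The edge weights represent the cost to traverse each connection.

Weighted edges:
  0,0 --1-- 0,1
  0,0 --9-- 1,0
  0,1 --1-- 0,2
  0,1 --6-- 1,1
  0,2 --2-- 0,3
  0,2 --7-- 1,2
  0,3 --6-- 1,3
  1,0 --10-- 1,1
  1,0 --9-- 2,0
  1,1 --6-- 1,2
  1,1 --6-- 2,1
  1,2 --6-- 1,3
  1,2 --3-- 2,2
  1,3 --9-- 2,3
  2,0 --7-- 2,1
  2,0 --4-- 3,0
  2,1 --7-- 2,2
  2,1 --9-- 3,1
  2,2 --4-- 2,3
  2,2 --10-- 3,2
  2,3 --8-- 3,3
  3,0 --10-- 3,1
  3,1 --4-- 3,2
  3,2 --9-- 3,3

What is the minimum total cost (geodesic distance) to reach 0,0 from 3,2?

Shortest path: 3,2 → 2,2 → 1,2 → 0,2 → 0,1 → 0,0, total weight = 22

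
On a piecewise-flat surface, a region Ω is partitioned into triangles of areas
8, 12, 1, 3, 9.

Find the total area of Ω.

8 + 12 + 1 + 3 + 9 = 33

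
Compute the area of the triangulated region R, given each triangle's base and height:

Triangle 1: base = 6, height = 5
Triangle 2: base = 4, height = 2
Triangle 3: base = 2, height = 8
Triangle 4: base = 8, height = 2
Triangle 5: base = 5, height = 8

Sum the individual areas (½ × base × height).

(1/2)×6×5 + (1/2)×4×2 + (1/2)×2×8 + (1/2)×8×2 + (1/2)×5×8 = 55.0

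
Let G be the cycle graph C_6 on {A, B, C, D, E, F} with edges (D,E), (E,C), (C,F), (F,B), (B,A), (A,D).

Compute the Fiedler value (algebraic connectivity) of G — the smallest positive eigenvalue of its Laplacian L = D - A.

The cycle graph C_n has Laplacian eigenvalues λ_k = 2 − 2cos(2πk/n), k = 0, 1, …, n−1. Here n = 6:
k=0: 2 − 2cos(0) = 0.0; k=1: 2 − 2cos(π/3) = 1.0; k=2: 2 − 2cos(2π/3) = 3.0; k=3: 2 − 2cos(π) = 4.0; k=4: 2 − 2cos(4π/3) = 3.0; k=5: 2 − 2cos(5π/3) = 1.0.
Laplacian eigenvalues: [0.0, 1.0, 1.0, 3.0, 3.0, 4.0]. Algebraic connectivity (smallest non-zero eigenvalue) = 1.0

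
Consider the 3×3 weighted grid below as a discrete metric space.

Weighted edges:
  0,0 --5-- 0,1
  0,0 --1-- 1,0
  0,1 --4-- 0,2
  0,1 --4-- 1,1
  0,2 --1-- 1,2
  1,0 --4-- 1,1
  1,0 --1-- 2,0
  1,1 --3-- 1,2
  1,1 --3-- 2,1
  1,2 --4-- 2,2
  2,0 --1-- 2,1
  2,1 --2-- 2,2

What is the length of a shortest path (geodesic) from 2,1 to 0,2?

Shortest path: 2,1 → 2,2 → 1,2 → 0,2, total weight = 7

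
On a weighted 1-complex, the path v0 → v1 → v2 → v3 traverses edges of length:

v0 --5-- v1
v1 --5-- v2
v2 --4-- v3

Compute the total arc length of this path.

Arc length = 5 + 5 + 4 = 14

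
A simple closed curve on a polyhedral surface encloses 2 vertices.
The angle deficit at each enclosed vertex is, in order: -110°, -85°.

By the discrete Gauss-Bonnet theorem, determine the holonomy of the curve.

Holonomy = total enclosed curvature = (-110°) + (-85°) = -195°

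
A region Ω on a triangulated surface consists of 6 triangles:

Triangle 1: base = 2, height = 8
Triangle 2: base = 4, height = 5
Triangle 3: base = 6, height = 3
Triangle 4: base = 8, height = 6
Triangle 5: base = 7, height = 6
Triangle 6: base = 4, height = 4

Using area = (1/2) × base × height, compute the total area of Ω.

(1/2)×2×8 + (1/2)×4×5 + (1/2)×6×3 + (1/2)×8×6 + (1/2)×7×6 + (1/2)×4×4 = 80.0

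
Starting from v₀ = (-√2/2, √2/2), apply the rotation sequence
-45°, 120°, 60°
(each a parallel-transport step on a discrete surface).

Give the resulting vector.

Total rotation: (-45°) + 120° + 60° = 135°. Final vector: (0, -1)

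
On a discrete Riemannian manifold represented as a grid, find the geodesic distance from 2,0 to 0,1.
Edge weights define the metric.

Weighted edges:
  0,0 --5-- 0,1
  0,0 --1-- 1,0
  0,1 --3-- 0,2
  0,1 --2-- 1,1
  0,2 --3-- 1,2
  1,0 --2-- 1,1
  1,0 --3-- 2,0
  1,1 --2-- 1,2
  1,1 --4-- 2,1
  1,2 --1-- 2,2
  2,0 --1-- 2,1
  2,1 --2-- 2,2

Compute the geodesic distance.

Shortest path: 2,0 → 2,1 → 1,1 → 0,1, total weight = 7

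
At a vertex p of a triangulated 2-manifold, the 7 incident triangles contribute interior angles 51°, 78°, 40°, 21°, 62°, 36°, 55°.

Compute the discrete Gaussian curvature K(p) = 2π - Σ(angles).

Sum of angles = 343°. K = 360° - 343° = 17° = 17π/180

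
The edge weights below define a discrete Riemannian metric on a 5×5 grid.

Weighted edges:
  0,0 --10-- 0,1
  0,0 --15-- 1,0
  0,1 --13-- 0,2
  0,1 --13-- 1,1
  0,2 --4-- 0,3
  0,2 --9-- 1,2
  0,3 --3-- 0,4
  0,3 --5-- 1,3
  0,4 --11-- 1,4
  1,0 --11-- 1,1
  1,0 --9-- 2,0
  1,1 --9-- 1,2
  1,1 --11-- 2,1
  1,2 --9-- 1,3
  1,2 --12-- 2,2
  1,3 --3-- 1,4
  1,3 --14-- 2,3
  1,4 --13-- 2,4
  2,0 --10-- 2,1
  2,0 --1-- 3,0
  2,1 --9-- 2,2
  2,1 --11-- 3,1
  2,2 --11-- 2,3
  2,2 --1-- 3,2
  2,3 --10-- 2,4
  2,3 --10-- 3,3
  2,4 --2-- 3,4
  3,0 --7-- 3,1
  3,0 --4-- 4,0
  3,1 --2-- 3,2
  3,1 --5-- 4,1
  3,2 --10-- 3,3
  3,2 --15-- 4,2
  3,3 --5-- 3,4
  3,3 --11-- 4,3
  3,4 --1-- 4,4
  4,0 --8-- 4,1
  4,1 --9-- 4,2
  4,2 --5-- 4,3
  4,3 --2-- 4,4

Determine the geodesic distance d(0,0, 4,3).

Shortest path: 0,0 → 1,0 → 2,0 → 3,0 → 4,0 → 4,1 → 4,2 → 4,3, total weight = 51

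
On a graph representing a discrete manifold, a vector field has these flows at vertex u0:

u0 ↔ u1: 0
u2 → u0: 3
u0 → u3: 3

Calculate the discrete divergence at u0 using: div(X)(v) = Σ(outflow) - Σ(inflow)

Divergence = sum of outgoing flows = 0 + (-3) + 3 = 0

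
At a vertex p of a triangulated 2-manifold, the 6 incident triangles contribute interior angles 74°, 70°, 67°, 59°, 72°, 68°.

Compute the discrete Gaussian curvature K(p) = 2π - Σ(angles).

Sum of angles = 410°. K = 360° - 410° = -50° = -5π/18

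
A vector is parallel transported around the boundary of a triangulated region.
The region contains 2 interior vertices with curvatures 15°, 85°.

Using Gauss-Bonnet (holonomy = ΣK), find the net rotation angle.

Holonomy = total enclosed curvature = 15° + 85° = 100°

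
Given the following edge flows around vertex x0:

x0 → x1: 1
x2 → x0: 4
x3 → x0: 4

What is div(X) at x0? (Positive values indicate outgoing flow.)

Divergence = sum of outgoing flows = 1 + (-4) + (-4) = -7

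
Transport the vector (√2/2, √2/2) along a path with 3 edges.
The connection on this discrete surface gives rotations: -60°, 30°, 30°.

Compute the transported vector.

Total rotation: (-60°) + 30° + 30° = 0°. Final vector: (0.7071, 0.7071)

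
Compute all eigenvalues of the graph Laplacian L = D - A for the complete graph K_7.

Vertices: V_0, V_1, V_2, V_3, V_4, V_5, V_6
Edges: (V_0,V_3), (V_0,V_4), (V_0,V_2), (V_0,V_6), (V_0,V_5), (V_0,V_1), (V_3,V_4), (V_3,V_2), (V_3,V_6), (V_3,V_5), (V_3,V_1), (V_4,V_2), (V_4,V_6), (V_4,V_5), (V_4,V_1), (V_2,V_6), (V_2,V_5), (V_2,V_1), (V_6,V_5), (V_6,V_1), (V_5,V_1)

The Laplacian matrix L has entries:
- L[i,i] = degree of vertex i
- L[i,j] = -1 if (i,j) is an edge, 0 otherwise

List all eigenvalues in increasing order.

For the complete graph K_n, L = nI − J (J = all-ones matrix). J has eigenvalues n (once, eigenvector 𝟙) and 0 (multiplicity n−1), so L has eigenvalues 0 (once) and n (multiplicity n−1). Here n = 7: eigenvalue 0 once and 7 with multiplicity 6.
Laplacian eigenvalues (increasing order): [0.0, 7.0, 7.0, 7.0, 7.0, 7.0, 7.0]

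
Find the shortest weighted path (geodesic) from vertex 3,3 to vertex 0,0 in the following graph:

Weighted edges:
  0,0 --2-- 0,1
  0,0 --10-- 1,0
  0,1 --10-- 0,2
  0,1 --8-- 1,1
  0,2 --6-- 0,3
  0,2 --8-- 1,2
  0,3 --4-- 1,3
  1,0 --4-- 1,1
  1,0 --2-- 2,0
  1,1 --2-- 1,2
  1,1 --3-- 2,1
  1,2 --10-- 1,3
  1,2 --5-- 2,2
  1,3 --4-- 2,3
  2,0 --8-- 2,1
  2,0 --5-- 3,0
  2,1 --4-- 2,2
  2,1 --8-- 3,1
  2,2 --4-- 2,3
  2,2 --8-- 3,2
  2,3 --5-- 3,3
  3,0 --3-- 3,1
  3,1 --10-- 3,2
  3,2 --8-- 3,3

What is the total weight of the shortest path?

Shortest path: 3,3 → 2,3 → 2,2 → 2,1 → 1,1 → 0,1 → 0,0, total weight = 26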